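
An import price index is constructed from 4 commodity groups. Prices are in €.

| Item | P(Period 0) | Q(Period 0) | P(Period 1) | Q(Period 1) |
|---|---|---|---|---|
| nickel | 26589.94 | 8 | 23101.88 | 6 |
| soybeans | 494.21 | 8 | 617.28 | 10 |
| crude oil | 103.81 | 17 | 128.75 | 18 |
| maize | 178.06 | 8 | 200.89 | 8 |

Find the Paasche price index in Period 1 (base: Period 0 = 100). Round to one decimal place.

Paasche price index uses current-period quantities as weights.
ΣP(Period 1)·Q(Period 1) = 23101.88×6 + 617.28×10 + 128.75×18 + 200.89×8 = 138611.28 + 6172.8 + 2317.5 + 1607.12 = 148708.7
ΣP(Period 0)·Q(Period 1) = 26589.94×6 + 494.21×10 + 103.81×18 + 178.06×8 = 159539.64 + 4942.1 + 1868.58 + 1424.48 = 167774.8
Index = 148708.7 / 167774.8 × 100 = 88.6359

88.6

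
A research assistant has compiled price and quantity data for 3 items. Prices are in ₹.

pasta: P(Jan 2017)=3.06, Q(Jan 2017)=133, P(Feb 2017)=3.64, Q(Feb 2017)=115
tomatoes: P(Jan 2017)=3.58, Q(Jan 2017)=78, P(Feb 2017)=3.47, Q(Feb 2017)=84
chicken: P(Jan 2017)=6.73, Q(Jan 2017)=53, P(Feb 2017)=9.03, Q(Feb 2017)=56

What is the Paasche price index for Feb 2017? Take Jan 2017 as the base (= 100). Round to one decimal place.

118.1

Paasche price index uses current-period quantities as weights.
ΣP(Feb 2017)·Q(Feb 2017) = 3.64×115 + 3.47×84 + 9.03×56 = 418.6 + 291.48 + 505.68 = 1215.76
ΣP(Jan 2017)·Q(Feb 2017) = 3.06×115 + 3.58×84 + 6.73×56 = 351.9 + 300.72 + 376.88 = 1029.5
Index = 1215.76 / 1029.5 × 100 = 118.0923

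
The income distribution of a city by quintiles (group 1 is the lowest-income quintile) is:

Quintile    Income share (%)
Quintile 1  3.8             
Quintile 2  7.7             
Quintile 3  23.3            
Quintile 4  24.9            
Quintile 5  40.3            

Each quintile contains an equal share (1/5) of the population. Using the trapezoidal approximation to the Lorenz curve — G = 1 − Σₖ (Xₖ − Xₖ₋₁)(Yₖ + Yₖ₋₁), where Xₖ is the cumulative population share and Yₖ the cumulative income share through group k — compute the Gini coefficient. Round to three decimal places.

0.361

Cumulative income shares Yₖ: 0.0380, 0.1150, 0.3480, 0.5970, 1.0000
Σ (Xₖ−Xₖ₋₁)(Yₖ+Yₖ₋₁) = (1/5)(0.0380+0.0000) + (1/5)(0.1150+0.0380) + (1/5)(0.3480+0.1150) + (1/5)(0.5970+0.3480) + (1/5)(1.0000+0.5970)
  = 0.0076 + 0.0306 + 0.0926 + 0.1890 + 0.3194 = 0.6392
G = 1 − 0.6392 = 0.3608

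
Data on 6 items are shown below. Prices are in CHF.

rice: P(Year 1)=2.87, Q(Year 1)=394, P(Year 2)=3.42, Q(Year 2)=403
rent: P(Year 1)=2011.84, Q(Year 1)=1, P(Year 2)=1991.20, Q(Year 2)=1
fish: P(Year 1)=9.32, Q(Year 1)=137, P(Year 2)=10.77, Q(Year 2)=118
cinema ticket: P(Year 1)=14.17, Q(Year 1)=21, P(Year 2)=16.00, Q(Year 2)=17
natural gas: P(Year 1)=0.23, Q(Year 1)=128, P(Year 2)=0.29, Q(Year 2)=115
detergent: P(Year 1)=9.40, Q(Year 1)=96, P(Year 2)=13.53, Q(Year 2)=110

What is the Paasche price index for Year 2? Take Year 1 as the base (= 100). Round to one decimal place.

Paasche price index uses current-period quantities as weights.
ΣP(Year 2)·Q(Year 2) = 3.42×403 + 1991.20×1 + 10.77×118 + 16.00×17 + 0.29×115 + 13.53×110 = 1378.26 + 1991.2 + 1270.86 + 272 + 33.35 + 1488.3 = 6433.97
ΣP(Year 1)·Q(Year 2) = 2.87×403 + 2011.84×1 + 9.32×118 + 14.17×17 + 0.23×115 + 9.40×110 = 1156.61 + 2011.84 + 1099.76 + 240.89 + 26.45 + 1034 = 5569.55
Index = 6433.97 / 5569.55 × 100 = 115.5205

115.5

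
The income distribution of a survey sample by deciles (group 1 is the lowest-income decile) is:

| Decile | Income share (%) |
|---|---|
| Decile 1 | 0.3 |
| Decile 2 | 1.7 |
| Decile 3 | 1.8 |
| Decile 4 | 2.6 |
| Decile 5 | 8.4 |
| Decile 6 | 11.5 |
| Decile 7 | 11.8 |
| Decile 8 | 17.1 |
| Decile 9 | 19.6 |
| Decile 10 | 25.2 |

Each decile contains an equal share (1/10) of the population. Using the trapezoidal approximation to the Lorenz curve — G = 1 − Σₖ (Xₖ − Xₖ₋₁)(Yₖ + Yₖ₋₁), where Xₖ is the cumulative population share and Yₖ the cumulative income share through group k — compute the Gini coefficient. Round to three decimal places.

Cumulative income shares Yₖ: 0.0030, 0.0200, 0.0380, 0.0640, 0.1480, 0.2630, 0.3810, 0.5520, 0.7480, 1.0000
Σ (Xₖ−Xₖ₋₁)(Yₖ+Yₖ₋₁) = (1/10)(0.0030+0.0000) + (1/10)(0.0200+0.0030) + (1/10)(0.0380+0.0200) + (1/10)(0.0640+0.0380) + (1/10)(0.1480+0.0640) + (1/10)(0.2630+0.1480) + (1/10)(0.3810+0.2630) + (1/10)(0.5520+0.3810) + (1/10)(0.7480+0.5520) + (1/10)(1.0000+0.7480)
  = 0.0003 + 0.0023 + 0.0058 + 0.0102 + 0.0212 + 0.0411 + 0.0644 + 0.0933 + 0.1300 + 0.1748 = 0.5434
G = 1 − 0.5434 = 0.4566

0.457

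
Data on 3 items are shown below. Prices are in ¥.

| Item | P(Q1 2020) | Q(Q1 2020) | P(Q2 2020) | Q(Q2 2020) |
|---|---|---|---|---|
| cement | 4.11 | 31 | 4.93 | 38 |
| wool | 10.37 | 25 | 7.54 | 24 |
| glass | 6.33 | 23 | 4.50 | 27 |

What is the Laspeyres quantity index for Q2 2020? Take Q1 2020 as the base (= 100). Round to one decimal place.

108.2

Laspeyres quantity index uses base-period prices as weights.
ΣP(Q1 2020)·Q(Q2 2020) = 4.11×38 + 10.37×24 + 6.33×27 = 156.18 + 248.88 + 170.91 = 575.97
ΣP(Q1 2020)·Q(Q1 2020) = 4.11×31 + 10.37×25 + 6.33×23 = 127.41 + 259.25 + 145.59 = 532.25
Index = 575.97 / 532.25 × 100 = 108.2142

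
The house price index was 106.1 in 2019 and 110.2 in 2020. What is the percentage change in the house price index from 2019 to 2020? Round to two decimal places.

Change = (110.2 − 106.1) / 106.1 × 100
       = 4.1 / 106.1 × 100 = 3.8643%

3.86%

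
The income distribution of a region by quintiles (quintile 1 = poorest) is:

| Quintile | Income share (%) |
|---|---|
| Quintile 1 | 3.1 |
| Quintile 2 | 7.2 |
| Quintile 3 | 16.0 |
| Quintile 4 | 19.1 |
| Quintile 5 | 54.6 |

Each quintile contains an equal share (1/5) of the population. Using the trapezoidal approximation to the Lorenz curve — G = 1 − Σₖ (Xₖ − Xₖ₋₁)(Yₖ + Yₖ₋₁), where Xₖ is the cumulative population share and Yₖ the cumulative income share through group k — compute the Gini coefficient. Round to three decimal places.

0.460

Cumulative income shares Yₖ: 0.0310, 0.1030, 0.2630, 0.4540, 1.0000
Σ (Xₖ−Xₖ₋₁)(Yₖ+Yₖ₋₁) = (1/5)(0.0310+0.0000) + (1/5)(0.1030+0.0310) + (1/5)(0.2630+0.1030) + (1/5)(0.4540+0.2630) + (1/5)(1.0000+0.4540)
  = 0.0062 + 0.0268 + 0.0732 + 0.1434 + 0.2908 = 0.5404
G = 1 − 0.5404 = 0.4596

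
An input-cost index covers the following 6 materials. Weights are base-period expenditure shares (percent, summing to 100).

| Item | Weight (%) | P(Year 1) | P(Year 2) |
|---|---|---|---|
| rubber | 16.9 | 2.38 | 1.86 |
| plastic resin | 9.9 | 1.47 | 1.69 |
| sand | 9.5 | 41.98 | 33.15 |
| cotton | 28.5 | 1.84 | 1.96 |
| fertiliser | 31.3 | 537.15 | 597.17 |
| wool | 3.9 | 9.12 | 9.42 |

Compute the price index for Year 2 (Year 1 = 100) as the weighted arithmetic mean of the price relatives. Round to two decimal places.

101.28

rubber: 16.9 × (1.86/2.38) = 16.9 × 0.781513 = 13.2076
plastic resin: 9.9 × (1.69/1.47) = 9.9 × 1.149660 = 11.3816
sand: 9.5 × (33.15/41.98) = 9.5 × 0.789662 = 7.5018
cotton: 28.5 × (1.96/1.84) = 28.5 × 1.065217 = 30.3587
fertiliser: 31.3 × (597.17/537.15) = 31.3 × 1.111738 = 34.7974
wool: 3.9 × (9.42/9.12) = 3.9 × 1.032895 = 4.0283
Index = Σ wᵢ·(p₁ᵢ/p₀ᵢ) = 13.2076 + 11.3816 + 7.5018 + 30.3587 + 34.7974 + 4.0283 = 101.2754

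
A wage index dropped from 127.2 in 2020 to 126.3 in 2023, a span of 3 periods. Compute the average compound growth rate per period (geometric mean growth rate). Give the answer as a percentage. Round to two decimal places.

-0.24%

Growth factor = (126.3/127.2)^(1/3) = (0.992925)^(1/3) = 0.997636
Growth rate = 0.997636 − 1 = -0.002364 = -0.2364%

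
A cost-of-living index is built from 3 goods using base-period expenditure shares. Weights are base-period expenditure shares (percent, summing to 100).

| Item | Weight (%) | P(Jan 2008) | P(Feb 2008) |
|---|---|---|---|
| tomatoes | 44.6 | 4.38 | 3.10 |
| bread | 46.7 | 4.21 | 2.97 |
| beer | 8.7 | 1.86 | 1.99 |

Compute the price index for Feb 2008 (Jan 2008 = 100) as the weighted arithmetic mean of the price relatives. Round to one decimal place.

tomatoes: 44.6 × (3.10/4.38) = 44.6 × 0.707763 = 31.5662
bread: 46.7 × (2.97/4.21) = 46.7 × 0.705463 = 32.9451
beer: 8.7 × (1.99/1.86) = 8.7 × 1.069892 = 9.3081
Index = Σ wᵢ·(p₁ᵢ/p₀ᵢ) = 31.5662 + 32.9451 + 9.3081 = 73.8194

73.8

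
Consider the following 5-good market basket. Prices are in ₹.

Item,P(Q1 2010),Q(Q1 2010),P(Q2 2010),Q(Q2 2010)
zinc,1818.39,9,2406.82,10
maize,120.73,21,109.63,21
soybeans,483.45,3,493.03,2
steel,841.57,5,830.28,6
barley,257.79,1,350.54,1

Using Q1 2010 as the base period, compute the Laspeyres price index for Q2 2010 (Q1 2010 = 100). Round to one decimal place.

Laspeyres price index uses base-period quantities as weights.
ΣP(Q2 2010)·Q(Q1 2010) = 2406.82×9 + 109.63×21 + 493.03×3 + 830.28×5 + 350.54×1 = 21661.38 + 2302.23 + 1479.09 + 4151.4 + 350.54 = 29944.64
ΣP(Q1 2010)·Q(Q1 2010) = 1818.39×9 + 120.73×21 + 483.45×3 + 841.57×5 + 257.79×1 = 16365.51 + 2535.33 + 1450.35 + 4207.85 + 257.79 = 24816.83
Index = 29944.64 / 24816.83 × 100 = 120.6626

120.7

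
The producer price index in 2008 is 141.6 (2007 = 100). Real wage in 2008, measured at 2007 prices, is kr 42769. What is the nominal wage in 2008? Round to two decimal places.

Nominal = Real × (Index/100) = 42769 × (141.6/100)
        = 42769 × 1.416 = 60560.9040

60560.90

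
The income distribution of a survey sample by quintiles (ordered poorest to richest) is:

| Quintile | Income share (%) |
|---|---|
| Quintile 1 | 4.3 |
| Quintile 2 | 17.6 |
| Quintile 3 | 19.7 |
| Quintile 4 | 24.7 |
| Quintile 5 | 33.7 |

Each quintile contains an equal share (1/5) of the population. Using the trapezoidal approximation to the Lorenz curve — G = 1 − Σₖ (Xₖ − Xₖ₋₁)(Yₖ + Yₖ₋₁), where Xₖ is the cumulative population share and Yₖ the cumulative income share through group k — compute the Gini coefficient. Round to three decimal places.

0.264

Cumulative income shares Yₖ: 0.0430, 0.2190, 0.4160, 0.6630, 1.0000
Σ (Xₖ−Xₖ₋₁)(Yₖ+Yₖ₋₁) = (1/5)(0.0430+0.0000) + (1/5)(0.2190+0.0430) + (1/5)(0.4160+0.2190) + (1/5)(0.6630+0.4160) + (1/5)(1.0000+0.6630)
  = 0.0086 + 0.0524 + 0.1270 + 0.2158 + 0.3326 = 0.7364
G = 1 − 0.7364 = 0.2636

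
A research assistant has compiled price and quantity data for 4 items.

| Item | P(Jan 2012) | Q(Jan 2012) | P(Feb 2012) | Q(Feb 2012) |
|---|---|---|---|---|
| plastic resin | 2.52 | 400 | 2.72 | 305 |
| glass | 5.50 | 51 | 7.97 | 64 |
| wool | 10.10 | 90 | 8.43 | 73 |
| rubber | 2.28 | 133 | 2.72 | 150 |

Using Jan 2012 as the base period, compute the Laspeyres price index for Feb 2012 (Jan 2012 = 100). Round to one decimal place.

104.6

Laspeyres price index uses base-period quantities as weights.
ΣP(Feb 2012)·Q(Jan 2012) = 2.72×400 + 7.97×51 + 8.43×90 + 2.72×133 = 1088 + 406.47 + 758.7 + 361.76 = 2614.93
ΣP(Jan 2012)·Q(Jan 2012) = 2.52×400 + 5.50×51 + 10.10×90 + 2.28×133 = 1008 + 280.5 + 909 + 303.24 = 2500.74
Index = 2614.93 / 2500.74 × 100 = 104.5662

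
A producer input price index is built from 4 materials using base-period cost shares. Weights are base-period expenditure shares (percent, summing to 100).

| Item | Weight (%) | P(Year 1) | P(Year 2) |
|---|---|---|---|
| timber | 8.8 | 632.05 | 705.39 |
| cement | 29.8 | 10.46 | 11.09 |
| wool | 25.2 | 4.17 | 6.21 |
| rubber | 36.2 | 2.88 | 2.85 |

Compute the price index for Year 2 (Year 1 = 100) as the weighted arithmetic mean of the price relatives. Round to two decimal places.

114.77

timber: 8.8 × (705.39/632.05) = 8.8 × 1.116035 = 9.8211
cement: 29.8 × (11.09/10.46) = 29.8 × 1.060229 = 31.5948
wool: 25.2 × (6.21/4.17) = 25.2 × 1.489209 = 37.5281
rubber: 36.2 × (2.85/2.88) = 36.2 × 0.989583 = 35.8229
Index = Σ wᵢ·(p₁ᵢ/p₀ᵢ) = 9.8211 + 31.5948 + 37.5281 + 35.8229 = 114.7669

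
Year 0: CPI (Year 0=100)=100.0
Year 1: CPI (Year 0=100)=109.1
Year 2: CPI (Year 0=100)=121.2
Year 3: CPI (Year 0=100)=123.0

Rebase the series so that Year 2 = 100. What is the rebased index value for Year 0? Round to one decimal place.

Rebased(Year 0) = 100.0 / 121.2 × 100 = 82.5083

82.5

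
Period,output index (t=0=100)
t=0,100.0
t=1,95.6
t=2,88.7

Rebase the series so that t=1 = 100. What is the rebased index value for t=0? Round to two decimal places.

Rebased(t=0) = 100.0 / 95.6 × 100 = 104.6025

104.60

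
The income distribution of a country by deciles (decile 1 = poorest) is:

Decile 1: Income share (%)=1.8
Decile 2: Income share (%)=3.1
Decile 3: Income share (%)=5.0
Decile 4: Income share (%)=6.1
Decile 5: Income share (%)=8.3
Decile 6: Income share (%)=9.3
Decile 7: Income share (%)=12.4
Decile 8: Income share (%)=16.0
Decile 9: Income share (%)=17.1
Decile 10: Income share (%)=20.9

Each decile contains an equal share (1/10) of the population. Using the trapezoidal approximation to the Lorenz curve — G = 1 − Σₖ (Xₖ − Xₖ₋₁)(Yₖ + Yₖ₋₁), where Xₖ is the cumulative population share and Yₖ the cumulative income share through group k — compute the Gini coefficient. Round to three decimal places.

0.345

Cumulative income shares Yₖ: 0.0180, 0.0490, 0.0990, 0.1600, 0.2430, 0.3360, 0.4600, 0.6200, 0.7910, 1.0000
Σ (Xₖ−Xₖ₋₁)(Yₖ+Yₖ₋₁) = (1/10)(0.0180+0.0000) + (1/10)(0.0490+0.0180) + (1/10)(0.0990+0.0490) + (1/10)(0.1600+0.0990) + (1/10)(0.2430+0.1600) + (1/10)(0.3360+0.2430) + (1/10)(0.4600+0.3360) + (1/10)(0.6200+0.4600) + (1/10)(0.7910+0.6200) + (1/10)(1.0000+0.7910)
  = 0.0018 + 0.0067 + 0.0148 + 0.0259 + 0.0403 + 0.0579 + 0.0796 + 0.1080 + 0.1411 + 0.1791 = 0.6552
G = 1 − 0.6552 = 0.3448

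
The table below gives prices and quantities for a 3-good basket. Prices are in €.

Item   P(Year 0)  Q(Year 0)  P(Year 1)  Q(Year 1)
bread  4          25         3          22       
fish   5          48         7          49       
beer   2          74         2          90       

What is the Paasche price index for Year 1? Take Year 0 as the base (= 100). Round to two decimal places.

Paasche price index uses current-period quantities as weights.
ΣP(Year 1)·Q(Year 1) = 3×22 + 7×49 + 2×90 = 66 + 343 + 180 = 589
ΣP(Year 0)·Q(Year 1) = 4×22 + 5×49 + 2×90 = 88 + 245 + 180 = 513
Index = 589 / 513 × 100 = 114.8148

114.81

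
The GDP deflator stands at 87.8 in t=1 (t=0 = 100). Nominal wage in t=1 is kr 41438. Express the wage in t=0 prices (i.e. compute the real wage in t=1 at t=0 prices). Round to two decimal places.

Real = Nominal ÷ (Index/100) = 41438 ÷ (87.8/100)
     = 41438 ÷ 0.878 = 47195.8998

47195.90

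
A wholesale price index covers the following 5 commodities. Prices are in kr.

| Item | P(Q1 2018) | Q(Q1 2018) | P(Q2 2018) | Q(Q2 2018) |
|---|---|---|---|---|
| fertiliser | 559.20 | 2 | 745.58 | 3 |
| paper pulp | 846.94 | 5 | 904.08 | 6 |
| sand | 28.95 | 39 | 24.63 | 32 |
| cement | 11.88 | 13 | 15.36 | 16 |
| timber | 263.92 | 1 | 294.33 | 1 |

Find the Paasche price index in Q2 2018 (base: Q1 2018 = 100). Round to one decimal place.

110.4

Paasche price index uses current-period quantities as weights.
ΣP(Q2 2018)·Q(Q2 2018) = 745.58×3 + 904.08×6 + 24.63×32 + 15.36×16 + 294.33×1 = 2236.74 + 5424.48 + 788.16 + 245.76 + 294.33 = 8989.47
ΣP(Q1 2018)·Q(Q2 2018) = 559.20×3 + 846.94×6 + 28.95×32 + 11.88×16 + 263.92×1 = 1677.6 + 5081.64 + 926.4 + 190.08 + 263.92 = 8139.64
Index = 8989.47 / 8139.64 × 100 = 110.4406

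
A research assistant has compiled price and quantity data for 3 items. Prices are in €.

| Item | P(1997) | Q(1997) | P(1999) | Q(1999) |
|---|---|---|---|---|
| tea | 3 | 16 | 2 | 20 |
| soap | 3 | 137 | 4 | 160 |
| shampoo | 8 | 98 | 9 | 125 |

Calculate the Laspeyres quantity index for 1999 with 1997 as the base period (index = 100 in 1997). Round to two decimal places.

123.89

Laspeyres quantity index uses base-period prices as weights.
ΣP(1997)·Q(1999) = 3×20 + 3×160 + 8×125 = 60 + 480 + 1000 = 1540
ΣP(1997)·Q(1997) = 3×16 + 3×137 + 8×98 = 48 + 411 + 784 = 1243
Index = 1540 / 1243 × 100 = 123.8938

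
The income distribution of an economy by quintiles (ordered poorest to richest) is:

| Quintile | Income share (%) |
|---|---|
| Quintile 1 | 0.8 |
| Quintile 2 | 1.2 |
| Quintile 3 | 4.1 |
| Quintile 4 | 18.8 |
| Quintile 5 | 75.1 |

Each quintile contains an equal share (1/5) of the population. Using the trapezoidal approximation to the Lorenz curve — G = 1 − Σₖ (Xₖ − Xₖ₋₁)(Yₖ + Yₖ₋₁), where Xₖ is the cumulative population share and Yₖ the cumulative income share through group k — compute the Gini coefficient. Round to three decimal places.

Cumulative income shares Yₖ: 0.0080, 0.0200, 0.0610, 0.2490, 1.0000
Σ (Xₖ−Xₖ₋₁)(Yₖ+Yₖ₋₁) = (1/5)(0.0080+0.0000) + (1/5)(0.0200+0.0080) + (1/5)(0.0610+0.0200) + (1/5)(0.2490+0.0610) + (1/5)(1.0000+0.2490)
  = 0.0016 + 0.0056 + 0.0162 + 0.0620 + 0.2498 = 0.3352
G = 1 − 0.3352 = 0.6648

0.665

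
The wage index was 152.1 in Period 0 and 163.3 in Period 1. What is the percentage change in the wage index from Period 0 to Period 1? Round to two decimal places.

Change = (163.3 − 152.1) / 152.1 × 100
       = 11.2 / 152.1 × 100 = 7.3636%

7.36%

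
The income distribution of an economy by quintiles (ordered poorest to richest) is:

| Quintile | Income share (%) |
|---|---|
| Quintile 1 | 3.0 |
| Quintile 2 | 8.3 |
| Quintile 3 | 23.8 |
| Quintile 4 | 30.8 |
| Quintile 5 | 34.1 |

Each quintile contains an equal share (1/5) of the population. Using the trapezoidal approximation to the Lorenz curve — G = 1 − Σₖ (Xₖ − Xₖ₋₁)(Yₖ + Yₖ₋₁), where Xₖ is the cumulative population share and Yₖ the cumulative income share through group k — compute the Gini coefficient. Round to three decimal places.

0.339

Cumulative income shares Yₖ: 0.0300, 0.1130, 0.3510, 0.6590, 1.0000
Σ (Xₖ−Xₖ₋₁)(Yₖ+Yₖ₋₁) = (1/5)(0.0300+0.0000) + (1/5)(0.1130+0.0300) + (1/5)(0.3510+0.1130) + (1/5)(0.6590+0.3510) + (1/5)(1.0000+0.6590)
  = 0.0060 + 0.0286 + 0.0928 + 0.2020 + 0.3318 = 0.6612
G = 1 − 0.6612 = 0.3388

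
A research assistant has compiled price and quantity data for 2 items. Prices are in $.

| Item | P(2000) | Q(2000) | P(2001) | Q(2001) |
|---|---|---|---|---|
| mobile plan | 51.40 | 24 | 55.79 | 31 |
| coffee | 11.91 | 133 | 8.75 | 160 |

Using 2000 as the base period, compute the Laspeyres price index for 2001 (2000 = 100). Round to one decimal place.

88.8

Laspeyres price index uses base-period quantities as weights.
ΣP(2001)·Q(2000) = 55.79×24 + 8.75×133 = 1338.96 + 1163.75 = 2502.71
ΣP(2000)·Q(2000) = 51.40×24 + 11.91×133 = 1233.6 + 1584.03 = 2817.63
Index = 2502.71 / 2817.63 × 100 = 88.8232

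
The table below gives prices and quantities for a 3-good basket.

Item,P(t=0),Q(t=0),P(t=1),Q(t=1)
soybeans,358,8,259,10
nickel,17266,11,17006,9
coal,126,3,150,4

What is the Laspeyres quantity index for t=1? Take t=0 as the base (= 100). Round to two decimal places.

82.56

Laspeyres quantity index uses base-period prices as weights.
ΣP(t=0)·Q(t=1) = 358×10 + 17266×9 + 126×4 = 3580 + 155394 + 504 = 159478
ΣP(t=0)·Q(t=0) = 358×8 + 17266×11 + 126×3 = 2864 + 189926 + 378 = 193168
Index = 159478 / 193168 × 100 = 82.5592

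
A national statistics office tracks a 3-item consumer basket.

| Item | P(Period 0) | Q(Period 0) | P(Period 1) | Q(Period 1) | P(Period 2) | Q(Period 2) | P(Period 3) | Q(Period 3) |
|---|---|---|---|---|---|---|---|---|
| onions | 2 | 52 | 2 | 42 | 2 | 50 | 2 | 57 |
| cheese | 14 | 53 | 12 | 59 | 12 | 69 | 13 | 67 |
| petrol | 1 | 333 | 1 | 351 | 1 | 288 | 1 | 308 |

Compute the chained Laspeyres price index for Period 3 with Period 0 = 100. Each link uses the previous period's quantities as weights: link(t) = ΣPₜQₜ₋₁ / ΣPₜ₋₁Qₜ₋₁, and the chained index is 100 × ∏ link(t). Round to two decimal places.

Link Period 0→Period 1:
ΣP(Period 1)Q(Period 0) = 2×52 + 12×53 + 1×333 = 104 + 636 + 333 = 1073
ΣP(Period 0)Q(Period 0) = 2×52 + 14×53 + 1×333 = 104 + 742 + 333 = 1179
link = 1073/1179 = 0.910093
Link Period 1→Period 2:
ΣP(Period 2)Q(Period 1) = 2×42 + 12×59 + 1×351 = 84 + 708 + 351 = 1143
ΣP(Period 1)Q(Period 1) = 2×42 + 12×59 + 1×351 = 84 + 708 + 351 = 1143
link = 1143/1143 = 1.000000
Link Period 2→Period 3:
ΣP(Period 3)Q(Period 2) = 2×50 + 13×69 + 1×288 = 100 + 897 + 288 = 1285
ΣP(Period 2)Q(Period 2) = 2×50 + 12×69 + 1×288 = 100 + 828 + 288 = 1216
link = 1285/1216 = 1.056743
Chained index = 100 × 0.910093 × 1.000000 × 1.056743 = 96.1735

96.17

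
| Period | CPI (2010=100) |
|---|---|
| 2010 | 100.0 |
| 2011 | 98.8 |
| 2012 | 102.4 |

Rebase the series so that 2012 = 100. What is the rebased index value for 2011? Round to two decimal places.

96.48

Rebased(2011) = 98.8 / 102.4 × 100 = 96.4844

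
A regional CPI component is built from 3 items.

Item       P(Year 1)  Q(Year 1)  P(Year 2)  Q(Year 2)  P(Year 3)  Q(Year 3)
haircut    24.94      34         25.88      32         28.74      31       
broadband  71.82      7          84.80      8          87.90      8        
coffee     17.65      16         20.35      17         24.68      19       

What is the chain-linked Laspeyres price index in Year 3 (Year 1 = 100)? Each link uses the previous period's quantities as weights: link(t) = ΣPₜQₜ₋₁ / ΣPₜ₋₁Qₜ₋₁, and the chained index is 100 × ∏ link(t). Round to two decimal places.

Link Year 1→Year 2:
ΣP(Year 2)Q(Year 1) = 25.88×34 + 84.80×7 + 20.35×16 = 879.92 + 593.6 + 325.6 = 1799.12
ΣP(Year 1)Q(Year 1) = 24.94×34 + 71.82×7 + 17.65×16 = 847.96 + 502.74 + 282.4 = 1633.1
link = 1799.12/1633.1 = 1.101659
Link Year 2→Year 3:
ΣP(Year 3)Q(Year 2) = 28.74×32 + 87.90×8 + 24.68×17 = 919.68 + 703.2 + 419.56 = 2042.44
ΣP(Year 2)Q(Year 2) = 25.88×32 + 84.80×8 + 20.35×17 = 828.16 + 678.4 + 345.95 = 1852.51
link = 2042.44/1852.51 = 1.102526
Chained index = 100 × 1.101659 × 1.102526 = 121.4608

121.46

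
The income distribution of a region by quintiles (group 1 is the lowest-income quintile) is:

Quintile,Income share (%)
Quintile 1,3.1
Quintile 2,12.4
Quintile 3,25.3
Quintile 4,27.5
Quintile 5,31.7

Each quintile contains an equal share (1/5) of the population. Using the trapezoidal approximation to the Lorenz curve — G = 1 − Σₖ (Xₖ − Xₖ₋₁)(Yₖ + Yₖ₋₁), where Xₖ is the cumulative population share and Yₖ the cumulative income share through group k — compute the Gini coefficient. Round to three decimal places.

0.289

Cumulative income shares Yₖ: 0.0310, 0.1550, 0.4080, 0.6830, 1.0000
Σ (Xₖ−Xₖ₋₁)(Yₖ+Yₖ₋₁) = (1/5)(0.0310+0.0000) + (1/5)(0.1550+0.0310) + (1/5)(0.4080+0.1550) + (1/5)(0.6830+0.4080) + (1/5)(1.0000+0.6830)
  = 0.0062 + 0.0372 + 0.1126 + 0.2182 + 0.3366 = 0.7108
G = 1 − 0.7108 = 0.2892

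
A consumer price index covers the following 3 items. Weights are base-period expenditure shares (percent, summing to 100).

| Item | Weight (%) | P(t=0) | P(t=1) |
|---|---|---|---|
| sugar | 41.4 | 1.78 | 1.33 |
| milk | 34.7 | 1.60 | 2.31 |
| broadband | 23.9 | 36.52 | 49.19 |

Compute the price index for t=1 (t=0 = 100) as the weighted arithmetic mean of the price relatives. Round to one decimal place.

113.2

sugar: 41.4 × (1.33/1.78) = 41.4 × 0.747191 = 30.9337
milk: 34.7 × (2.31/1.60) = 34.7 × 1.443750 = 50.0981
broadband: 23.9 × (49.19/36.52) = 23.9 × 1.346933 = 32.1917
Index = Σ wᵢ·(p₁ᵢ/p₀ᵢ) = 30.9337 + 50.0981 + 32.1917 = 113.2235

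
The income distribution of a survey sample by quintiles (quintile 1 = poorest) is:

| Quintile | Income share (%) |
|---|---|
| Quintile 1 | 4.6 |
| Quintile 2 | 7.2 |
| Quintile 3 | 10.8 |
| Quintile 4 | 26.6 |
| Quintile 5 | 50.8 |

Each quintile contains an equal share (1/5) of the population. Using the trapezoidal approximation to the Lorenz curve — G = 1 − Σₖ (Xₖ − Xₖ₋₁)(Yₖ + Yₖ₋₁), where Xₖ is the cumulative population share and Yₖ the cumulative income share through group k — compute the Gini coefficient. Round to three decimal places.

0.447

Cumulative income shares Yₖ: 0.0460, 0.1180, 0.2260, 0.4920, 1.0000
Σ (Xₖ−Xₖ₋₁)(Yₖ+Yₖ₋₁) = (1/5)(0.0460+0.0000) + (1/5)(0.1180+0.0460) + (1/5)(0.2260+0.1180) + (1/5)(0.4920+0.2260) + (1/5)(1.0000+0.4920)
  = 0.0092 + 0.0328 + 0.0688 + 0.1436 + 0.2984 = 0.5528
G = 1 − 0.5528 = 0.4472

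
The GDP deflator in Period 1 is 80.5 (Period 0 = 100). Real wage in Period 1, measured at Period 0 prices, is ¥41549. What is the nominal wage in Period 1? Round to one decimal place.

Nominal = Real × (Index/100) = 41549 × (80.5/100)
        = 41549 × 0.805 = 33446.9450

33446.9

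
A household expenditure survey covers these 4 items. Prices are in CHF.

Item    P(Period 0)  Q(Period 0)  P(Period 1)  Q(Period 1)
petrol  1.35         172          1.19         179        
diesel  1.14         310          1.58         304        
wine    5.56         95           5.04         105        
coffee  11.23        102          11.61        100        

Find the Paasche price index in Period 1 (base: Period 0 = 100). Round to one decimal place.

Paasche price index uses current-period quantities as weights.
ΣP(Period 1)·Q(Period 1) = 1.19×179 + 1.58×304 + 5.04×105 + 11.61×100 = 213.01 + 480.32 + 529.2 + 1161 = 2383.53
ΣP(Period 0)·Q(Period 1) = 1.35×179 + 1.14×304 + 5.56×105 + 11.23×100 = 241.65 + 346.56 + 583.8 + 1123 = 2295.01
Index = 2383.53 / 2295.01 × 100 = 103.8571

103.9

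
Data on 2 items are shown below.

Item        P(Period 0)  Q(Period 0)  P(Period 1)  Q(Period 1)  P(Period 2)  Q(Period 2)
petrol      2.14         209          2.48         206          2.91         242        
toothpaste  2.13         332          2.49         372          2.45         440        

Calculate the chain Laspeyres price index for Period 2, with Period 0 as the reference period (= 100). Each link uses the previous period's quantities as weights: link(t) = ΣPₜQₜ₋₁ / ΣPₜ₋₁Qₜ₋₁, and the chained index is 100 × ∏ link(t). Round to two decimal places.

122.48

Link Period 0→Period 1:
ΣP(Period 1)Q(Period 0) = 2.48×209 + 2.49×332 = 518.32 + 826.68 = 1345
ΣP(Period 0)Q(Period 0) = 2.14×209 + 2.13×332 = 447.26 + 707.16 = 1154.42
link = 1345/1154.42 = 1.165087
Link Period 1→Period 2:
ΣP(Period 2)Q(Period 1) = 2.91×206 + 2.45×372 = 599.46 + 911.4 = 1510.86
ΣP(Period 1)Q(Period 1) = 2.48×206 + 2.49×372 = 510.88 + 926.28 = 1437.16
link = 1510.86/1437.16 = 1.051282
Chained index = 100 × 1.165087 × 1.051282 = 122.4835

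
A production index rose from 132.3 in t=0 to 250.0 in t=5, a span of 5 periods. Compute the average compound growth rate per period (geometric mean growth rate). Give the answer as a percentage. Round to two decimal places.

13.57%

Growth factor = (250.0/132.3)^(1/5) = (1.889645)^(1/5) = 1.135732
Growth rate = 1.135732 − 1 = 0.135732 = 13.5732%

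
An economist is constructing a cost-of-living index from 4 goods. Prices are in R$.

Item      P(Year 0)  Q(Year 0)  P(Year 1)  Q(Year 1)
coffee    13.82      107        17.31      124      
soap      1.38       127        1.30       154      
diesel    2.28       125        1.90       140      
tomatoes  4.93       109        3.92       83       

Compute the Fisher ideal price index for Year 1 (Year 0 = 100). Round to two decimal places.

109.48

Laspeyres component (base-period weights):
ΣP(Year 1)Q(Year 0) = 17.31×107 + 1.30×127 + 1.90×125 + 3.92×109 = 1852.17 + 165.1 + 237.5 + 427.28 = 2682.05
ΣP(Year 0)Q(Year 0) = 13.82×107 + 1.38×127 + 2.28×125 + 4.93×109 = 1478.74 + 175.26 + 285 + 537.37 = 2476.37
L = 2682.05 / 2476.37 × 100 = 108.3057
Paasche component (current-period weights):
ΣP(Year 1)Q(Year 1) = 17.31×124 + 1.30×154 + 1.90×140 + 3.92×83 = 2146.44 + 200.2 + 266 + 325.36 = 2938
ΣP(Year 0)Q(Year 1) = 13.82×124 + 1.38×154 + 2.28×140 + 4.93×83 = 1713.68 + 212.52 + 319.2 + 409.19 = 2654.59
P = 2938 / 2654.59 × 100 = 110.6762
Fisher = √(L × P) = √(108.3057 × 110.6762) = 109.4845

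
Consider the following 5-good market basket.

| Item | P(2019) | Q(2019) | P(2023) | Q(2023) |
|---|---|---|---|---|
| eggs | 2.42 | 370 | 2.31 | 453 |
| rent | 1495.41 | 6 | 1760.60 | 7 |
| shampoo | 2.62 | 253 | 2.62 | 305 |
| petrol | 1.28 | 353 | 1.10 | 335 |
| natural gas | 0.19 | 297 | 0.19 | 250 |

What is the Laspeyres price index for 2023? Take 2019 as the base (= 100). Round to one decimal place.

113.5

Laspeyres price index uses base-period quantities as weights.
ΣP(2023)·Q(2019) = 2.31×370 + 1760.60×6 + 2.62×253 + 1.10×353 + 0.19×297 = 854.7 + 10563.6 + 662.86 + 388.3 + 56.43 = 12525.89
ΣP(2019)·Q(2019) = 2.42×370 + 1495.41×6 + 2.62×253 + 1.28×353 + 0.19×297 = 895.4 + 8972.46 + 662.86 + 451.84 + 56.43 = 11038.99
Index = 12525.89 / 11038.99 × 100 = 113.4695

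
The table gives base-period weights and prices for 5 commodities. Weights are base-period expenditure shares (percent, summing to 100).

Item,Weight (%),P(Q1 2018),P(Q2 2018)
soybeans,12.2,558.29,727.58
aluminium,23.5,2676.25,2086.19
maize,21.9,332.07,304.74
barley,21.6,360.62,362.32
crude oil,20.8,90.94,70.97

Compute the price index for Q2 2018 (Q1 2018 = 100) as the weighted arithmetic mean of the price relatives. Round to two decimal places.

92.25

soybeans: 12.2 × (727.58/558.29) = 12.2 × 1.303230 = 15.8994
aluminium: 23.5 × (2086.19/2676.25) = 23.5 × 0.779520 = 18.3187
maize: 21.9 × (304.74/332.07) = 21.9 × 0.917698 = 20.0976
barley: 21.6 × (362.32/360.62) = 21.6 × 1.004714 = 21.7018
crude oil: 20.8 × (70.97/90.94) = 20.8 × 0.780405 = 16.2324
Index = Σ wᵢ·(p₁ᵢ/p₀ᵢ) = 15.8994 + 18.3187 + 20.0976 + 21.7018 + 16.2324 = 92.2499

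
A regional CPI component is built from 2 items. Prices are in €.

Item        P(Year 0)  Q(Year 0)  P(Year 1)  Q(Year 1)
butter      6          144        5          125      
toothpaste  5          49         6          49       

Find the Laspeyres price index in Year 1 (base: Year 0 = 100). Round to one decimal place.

Laspeyres price index uses base-period quantities as weights.
ΣP(Year 1)·Q(Year 0) = 5×144 + 6×49 = 720 + 294 = 1014
ΣP(Year 0)·Q(Year 0) = 6×144 + 5×49 = 864 + 245 = 1109
Index = 1014 / 1109 × 100 = 91.4337

91.4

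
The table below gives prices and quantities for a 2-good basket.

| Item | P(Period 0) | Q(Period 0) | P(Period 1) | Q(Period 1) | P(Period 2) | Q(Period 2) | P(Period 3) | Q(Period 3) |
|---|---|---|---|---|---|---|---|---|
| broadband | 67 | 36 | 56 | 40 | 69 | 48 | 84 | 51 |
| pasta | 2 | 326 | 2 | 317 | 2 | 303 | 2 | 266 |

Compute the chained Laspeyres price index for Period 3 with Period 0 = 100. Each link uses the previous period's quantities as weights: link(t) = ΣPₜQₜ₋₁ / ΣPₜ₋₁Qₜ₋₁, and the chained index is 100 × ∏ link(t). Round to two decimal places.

Link Period 0→Period 1:
ΣP(Period 1)Q(Period 0) = 56×36 + 2×326 = 2016 + 652 = 2668
ΣP(Period 0)Q(Period 0) = 67×36 + 2×326 = 2412 + 652 = 3064
link = 2668/3064 = 0.870757
Link Period 1→Period 2:
ΣP(Period 2)Q(Period 1) = 69×40 + 2×317 = 2760 + 634 = 3394
ΣP(Period 1)Q(Period 1) = 56×40 + 2×317 = 2240 + 634 = 2874
link = 3394/2874 = 1.180932
Link Period 2→Period 3:
ΣP(Period 3)Q(Period 2) = 84×48 + 2×303 = 4032 + 606 = 4638
ΣP(Period 2)Q(Period 2) = 69×48 + 2×303 = 3312 + 606 = 3918
link = 4638/3918 = 1.183767
Chained index = 100 × 0.870757 × 1.180932 × 1.183767 = 121.7274

121.73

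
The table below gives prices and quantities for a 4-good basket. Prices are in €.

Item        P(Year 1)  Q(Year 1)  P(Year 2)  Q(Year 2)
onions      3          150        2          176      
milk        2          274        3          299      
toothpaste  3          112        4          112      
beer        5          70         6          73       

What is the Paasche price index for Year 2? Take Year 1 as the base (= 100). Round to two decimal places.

116.86

Paasche price index uses current-period quantities as weights.
ΣP(Year 2)·Q(Year 2) = 2×176 + 3×299 + 4×112 + 6×73 = 352 + 897 + 448 + 438 = 2135
ΣP(Year 1)·Q(Year 2) = 3×176 + 2×299 + 3×112 + 5×73 = 528 + 598 + 336 + 365 = 1827
Index = 2135 / 1827 × 100 = 116.8582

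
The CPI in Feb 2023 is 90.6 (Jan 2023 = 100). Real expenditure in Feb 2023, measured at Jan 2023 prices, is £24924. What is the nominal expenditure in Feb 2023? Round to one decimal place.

22581.1

Nominal = Real × (Index/100) = 24924 × (90.6/100)
        = 24924 × 0.906 = 22581.1440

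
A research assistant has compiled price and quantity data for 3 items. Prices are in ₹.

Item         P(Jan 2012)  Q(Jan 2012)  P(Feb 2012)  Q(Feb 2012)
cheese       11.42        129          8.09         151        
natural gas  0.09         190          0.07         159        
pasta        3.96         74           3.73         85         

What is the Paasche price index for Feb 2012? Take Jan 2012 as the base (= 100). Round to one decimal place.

Paasche price index uses current-period quantities as weights.
ΣP(Feb 2012)·Q(Feb 2012) = 8.09×151 + 0.07×159 + 3.73×85 = 1221.59 + 11.13 + 317.05 = 1549.77
ΣP(Jan 2012)·Q(Feb 2012) = 11.42×151 + 0.09×159 + 3.96×85 = 1724.42 + 14.31 + 336.6 = 2075.33
Index = 1549.77 / 2075.33 × 100 = 74.6758

74.7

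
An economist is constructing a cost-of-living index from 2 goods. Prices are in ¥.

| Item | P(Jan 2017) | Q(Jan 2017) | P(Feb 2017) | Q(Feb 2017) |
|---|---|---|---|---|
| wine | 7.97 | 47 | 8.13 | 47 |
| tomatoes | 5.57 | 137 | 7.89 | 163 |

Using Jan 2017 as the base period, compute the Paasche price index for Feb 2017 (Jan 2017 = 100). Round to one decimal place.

Paasche price index uses current-period quantities as weights.
ΣP(Feb 2017)·Q(Feb 2017) = 8.13×47 + 7.89×163 = 382.11 + 1286.07 = 1668.18
ΣP(Jan 2017)·Q(Feb 2017) = 7.97×47 + 5.57×163 = 374.59 + 907.91 = 1282.5
Index = 1668.18 / 1282.5 × 100 = 130.0725

130.1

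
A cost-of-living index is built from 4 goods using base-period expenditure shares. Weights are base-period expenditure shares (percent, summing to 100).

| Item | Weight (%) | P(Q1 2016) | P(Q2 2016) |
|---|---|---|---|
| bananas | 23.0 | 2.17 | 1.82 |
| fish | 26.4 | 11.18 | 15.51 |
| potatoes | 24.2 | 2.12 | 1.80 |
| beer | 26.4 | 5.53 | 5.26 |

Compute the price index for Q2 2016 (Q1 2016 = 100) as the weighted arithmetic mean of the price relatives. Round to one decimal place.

101.6

bananas: 23.0 × (1.82/2.17) = 23.0 × 0.838710 = 19.2903
fish: 26.4 × (15.51/11.18) = 26.4 × 1.387299 = 36.6247
potatoes: 24.2 × (1.80/2.12) = 24.2 × 0.849057 = 20.5472
beer: 26.4 × (5.26/5.53) = 26.4 × 0.951175 = 25.1110
Index = Σ wᵢ·(p₁ᵢ/p₀ᵢ) = 19.2903 + 36.6247 + 20.5472 + 25.1110 = 101.5732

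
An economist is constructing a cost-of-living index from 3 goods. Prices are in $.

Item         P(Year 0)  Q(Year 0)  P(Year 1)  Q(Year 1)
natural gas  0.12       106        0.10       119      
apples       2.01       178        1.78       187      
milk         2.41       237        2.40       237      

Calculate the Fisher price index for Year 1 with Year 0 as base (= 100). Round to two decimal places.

Laspeyres component (base-period weights):
ΣP(Year 1)Q(Year 0) = 0.10×106 + 1.78×178 + 2.40×237 = 10.6 + 316.84 + 568.8 = 896.24
ΣP(Year 0)Q(Year 0) = 0.12×106 + 2.01×178 + 2.41×237 = 12.72 + 357.78 + 571.17 = 941.67
L = 896.24 / 941.67 × 100 = 95.1756
Paasche component (current-period weights):
ΣP(Year 1)Q(Year 1) = 0.10×119 + 1.78×187 + 2.40×237 = 11.9 + 332.86 + 568.8 = 913.56
ΣP(Year 0)Q(Year 1) = 0.12×119 + 2.01×187 + 2.41×237 = 14.28 + 375.87 + 571.17 = 961.32
P = 913.56 / 961.32 × 100 = 95.0318
Fisher = √(L × P) = √(95.1756 × 95.0318) = 95.1037

95.10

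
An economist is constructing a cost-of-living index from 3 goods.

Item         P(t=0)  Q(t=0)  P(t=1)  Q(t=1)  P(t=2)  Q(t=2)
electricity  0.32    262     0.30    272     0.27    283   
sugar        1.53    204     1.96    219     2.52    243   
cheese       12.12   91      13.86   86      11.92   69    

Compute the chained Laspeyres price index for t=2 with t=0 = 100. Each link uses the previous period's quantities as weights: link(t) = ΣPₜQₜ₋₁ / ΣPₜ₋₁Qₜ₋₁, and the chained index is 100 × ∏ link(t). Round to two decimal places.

Link t=0→t=1:
ΣP(t=1)Q(t=0) = 0.30×262 + 1.96×204 + 13.86×91 = 78.6 + 399.84 + 1261.26 = 1739.7
ΣP(t=0)Q(t=0) = 0.32×262 + 1.53×204 + 12.12×91 = 83.84 + 312.12 + 1102.92 = 1498.88
link = 1739.7/1498.88 = 1.160667
Link t=1→t=2:
ΣP(t=2)Q(t=1) = 0.27×272 + 2.52×219 + 11.92×86 = 73.44 + 551.88 + 1025.12 = 1650.44
ΣP(t=1)Q(t=1) = 0.30×272 + 1.96×219 + 13.86×86 = 81.6 + 429.24 + 1191.96 = 1702.8
link = 1650.44/1702.8 = 0.969251
Chained index = 100 × 1.160667 × 0.969251 = 112.4977

112.50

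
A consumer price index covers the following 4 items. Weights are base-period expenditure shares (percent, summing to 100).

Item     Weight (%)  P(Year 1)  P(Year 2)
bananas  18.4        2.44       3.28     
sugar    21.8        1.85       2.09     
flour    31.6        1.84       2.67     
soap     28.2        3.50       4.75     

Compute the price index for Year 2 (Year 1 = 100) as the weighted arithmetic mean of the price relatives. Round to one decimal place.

bananas: 18.4 × (3.28/2.44) = 18.4 × 1.344262 = 24.7344
sugar: 21.8 × (2.09/1.85) = 21.8 × 1.129730 = 24.6281
flour: 31.6 × (2.67/1.84) = 31.6 × 1.451087 = 45.8543
soap: 28.2 × (4.75/3.50) = 28.2 × 1.357143 = 38.2714
Index = Σ wᵢ·(p₁ᵢ/p₀ᵢ) = 24.7344 + 24.6281 + 45.8543 + 38.2714 = 133.4883

133.5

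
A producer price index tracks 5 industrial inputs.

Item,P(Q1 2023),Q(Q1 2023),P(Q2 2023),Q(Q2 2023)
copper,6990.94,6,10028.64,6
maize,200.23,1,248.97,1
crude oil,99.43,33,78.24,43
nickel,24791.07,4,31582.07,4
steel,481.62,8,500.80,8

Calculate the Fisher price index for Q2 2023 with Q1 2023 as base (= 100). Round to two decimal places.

130.07

Laspeyres component (base-period weights):
ΣP(Q2 2023)Q(Q1 2023) = 10028.64×6 + 248.97×1 + 78.24×33 + 31582.07×4 + 500.80×8 = 60171.84 + 248.97 + 2581.92 + 126328.28 + 4006.4 = 193337.41
ΣP(Q1 2023)Q(Q1 2023) = 6990.94×6 + 200.23×1 + 99.43×33 + 24791.07×4 + 481.62×8 = 41945.64 + 200.23 + 3281.19 + 99164.28 + 3852.96 = 148444.3
L = 193337.41 / 148444.3 × 100 = 130.2424
Paasche component (current-period weights):
ΣP(Q2 2023)Q(Q2 2023) = 10028.64×6 + 248.97×1 + 78.24×43 + 31582.07×4 + 500.80×8 = 60171.84 + 248.97 + 3364.32 + 126328.28 + 4006.4 = 194119.81
ΣP(Q1 2023)Q(Q2 2023) = 6990.94×6 + 200.23×1 + 99.43×43 + 24791.07×4 + 481.62×8 = 41945.64 + 200.23 + 4275.49 + 99164.28 + 3852.96 = 149438.6
P = 194119.81 / 149438.6 × 100 = 129.8994
Fisher = √(L × P) = √(130.2424 × 129.8994) = 130.0708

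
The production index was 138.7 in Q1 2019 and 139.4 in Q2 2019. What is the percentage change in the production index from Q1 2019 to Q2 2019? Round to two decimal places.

Change = (139.4 − 138.7) / 138.7 × 100
       = 0.7 / 138.7 × 100 = 0.5047%

0.50%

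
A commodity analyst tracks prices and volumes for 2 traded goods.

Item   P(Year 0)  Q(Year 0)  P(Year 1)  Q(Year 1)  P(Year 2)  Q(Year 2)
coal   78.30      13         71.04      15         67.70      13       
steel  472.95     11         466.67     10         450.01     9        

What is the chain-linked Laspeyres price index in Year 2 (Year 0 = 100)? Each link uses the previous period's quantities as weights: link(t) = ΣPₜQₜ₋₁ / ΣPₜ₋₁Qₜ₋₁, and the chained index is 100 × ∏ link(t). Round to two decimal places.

Link Year 0→Year 1:
ΣP(Year 1)Q(Year 0) = 71.04×13 + 466.67×11 = 923.52 + 5133.37 = 6056.89
ΣP(Year 0)Q(Year 0) = 78.30×13 + 472.95×11 = 1017.9 + 5202.45 = 6220.35
link = 6056.89/6220.35 = 0.973722
Link Year 1→Year 2:
ΣP(Year 2)Q(Year 1) = 67.70×15 + 450.01×10 = 1015.5 + 4500.1 = 5515.6
ΣP(Year 1)Q(Year 1) = 71.04×15 + 466.67×10 = 1065.6 + 4666.7 = 5732.3
link = 5515.6/5732.3 = 0.962197
Chained index = 100 × 0.973722 × 0.962197 = 93.6912

93.69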